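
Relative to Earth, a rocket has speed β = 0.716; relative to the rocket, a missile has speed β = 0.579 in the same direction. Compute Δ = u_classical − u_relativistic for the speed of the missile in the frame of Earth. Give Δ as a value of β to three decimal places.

Δ = 0.380

Galilean: u_cl = 0.579 + 0.716 = 1.2950.
Relativistic: u_rel = (0.579 + 0.716) / (1 + 0.579·0.716) = 1.2950/1.4146 = 0.9155.
Δ = 1.2950 − 0.9155 = 0.3795.
(The classical prediction exceeds c; the relativistic result does not.)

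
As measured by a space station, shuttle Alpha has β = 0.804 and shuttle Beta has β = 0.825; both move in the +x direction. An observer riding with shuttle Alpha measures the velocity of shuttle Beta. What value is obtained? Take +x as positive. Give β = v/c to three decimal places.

β_A = 0.804, β_B = 0.825.
Transform to A's frame with the inverse velocity-addition law: u' = (u − v)/(1 − uv/c²), taking u = β_B and v = β_A.
u' = (0.825 − 0.804) / (1 − (0.804)(0.825)) = 0.0210/0.3367 = 0.0624.

β = +0.062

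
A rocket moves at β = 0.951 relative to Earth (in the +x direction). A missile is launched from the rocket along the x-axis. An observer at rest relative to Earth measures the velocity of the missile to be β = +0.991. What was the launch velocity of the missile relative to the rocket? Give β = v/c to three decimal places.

Invert the composition law: u' = (u − v)/(1 − uv/c²).
u' = (0.991 − 0.951) / (1 − (0.991)(0.951)) = 0.0400/0.0576 = 0.6949.

β = +0.695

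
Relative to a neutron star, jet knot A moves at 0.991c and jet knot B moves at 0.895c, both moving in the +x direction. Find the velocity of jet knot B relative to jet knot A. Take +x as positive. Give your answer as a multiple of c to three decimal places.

β_A = 0.991, β_B = 0.895.
Transform to A's frame with the inverse velocity-addition law: u' = (u − v)/(1 − uv/c²), taking u = β_B and v = β_A.
u' = (0.895 − 0.991) / (1 − (0.991)(0.895)) = -0.0960/0.1131 = -0.8491.

-0.849c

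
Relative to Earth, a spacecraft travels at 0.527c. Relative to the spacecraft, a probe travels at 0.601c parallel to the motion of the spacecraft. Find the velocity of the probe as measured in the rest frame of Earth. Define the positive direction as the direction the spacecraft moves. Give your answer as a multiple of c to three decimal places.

With v = 0.527 and u' = 0.601 (in units of c),
u = (u' + v)/(1 + u'v/c²):
u = (0.601 + 0.527) / (1 + 0.601·0.527) = 1.1280/1.3167 = 0.8567
(Galilean addition would give +1.128c, exceeding c.)

0.857c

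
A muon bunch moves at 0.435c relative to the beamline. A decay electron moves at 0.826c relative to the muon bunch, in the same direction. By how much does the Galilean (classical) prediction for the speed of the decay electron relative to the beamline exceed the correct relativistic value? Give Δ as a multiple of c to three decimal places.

Galilean: u_cl = 0.826 + 0.435 = 1.2610.
Relativistic: u_rel = (0.826 + 0.435) / (1 + 0.826·0.435) = 1.2610/1.3593 = 0.9277.
Δ = 1.2610 − 0.9277 = 0.3333.
(The classical prediction exceeds c; the relativistic result does not.)

Δ = 0.333c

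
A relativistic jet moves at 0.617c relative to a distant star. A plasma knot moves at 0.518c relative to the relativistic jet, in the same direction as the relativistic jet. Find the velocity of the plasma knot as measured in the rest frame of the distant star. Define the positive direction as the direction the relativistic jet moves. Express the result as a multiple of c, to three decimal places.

With v = 0.617 and u' = 0.518 (in units of c),
u = (u' + v)/(1 + u'v/c²):
u = (0.518 + 0.617) / (1 + 0.518·0.617) = 1.1350/1.3196 = 0.8601
(Galilean addition would give +1.135c, exceeding c.)

0.860c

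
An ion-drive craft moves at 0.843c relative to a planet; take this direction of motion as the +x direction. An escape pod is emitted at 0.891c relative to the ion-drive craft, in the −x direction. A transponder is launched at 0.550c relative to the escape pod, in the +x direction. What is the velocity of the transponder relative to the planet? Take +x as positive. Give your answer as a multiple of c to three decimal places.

Apply u = (u' + v)/(1 + u'v/c²) successively, working outward toward the planet.
Start: velocity of the ion-drive craft relative to the planet = 0.8430c.
Compose with the escape pod (u' = -0.891 in the ion-drive craft frame): u_1 = (-0.891 + 0.843) / (1 + (-0.891)·0.843) = -0.0480/0.2489 = -0.1929.
Compose with the transponder (u' = 0.550 in the escape pod frame): u_2 = (0.550 + (-0.193)) / (1 + 0.550·(-0.193)) = 0.3571/0.8939 = 0.3995.

+0.400c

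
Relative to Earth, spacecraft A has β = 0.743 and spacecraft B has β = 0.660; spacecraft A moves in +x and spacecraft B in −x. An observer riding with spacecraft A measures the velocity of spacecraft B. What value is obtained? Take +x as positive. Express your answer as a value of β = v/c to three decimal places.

β_A = 0.743, β_B = -0.660.
Transform to A's frame with the inverse velocity-addition law: u' = (u − v)/(1 − uv/c²), taking u = β_B and v = β_A.
u' = (-0.660 − 0.743) / (1 − (0.743)(-0.660)) = -1.4030/1.4904 = -0.9414.

β = -0.941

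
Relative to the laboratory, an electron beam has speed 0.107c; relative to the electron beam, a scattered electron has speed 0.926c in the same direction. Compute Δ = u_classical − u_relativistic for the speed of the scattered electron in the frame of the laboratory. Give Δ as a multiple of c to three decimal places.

Galilean: u_cl = 0.926 + 0.107 = 1.0330.
Relativistic: u_rel = (0.926 + 0.107) / (1 + 0.926·0.107) = 1.0330/1.0991 = 0.9399.
Δ = 1.0330 − 0.9399 = 0.0931.
(The classical prediction exceeds c; the relativistic result does not.)

Δ = 0.093c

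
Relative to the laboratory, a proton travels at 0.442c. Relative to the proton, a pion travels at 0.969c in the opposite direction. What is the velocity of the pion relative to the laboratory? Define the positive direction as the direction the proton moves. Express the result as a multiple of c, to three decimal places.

With v = 0.442 and u' = -0.969 (in units of c),
u = (u' + v)/(1 + u'v/c²):
u = (-0.969 + 0.442) / (1 + (-0.969)·0.442) = -0.5270/0.5717 = -0.9218
(Galilean addition would give -0.527c.)

-0.922c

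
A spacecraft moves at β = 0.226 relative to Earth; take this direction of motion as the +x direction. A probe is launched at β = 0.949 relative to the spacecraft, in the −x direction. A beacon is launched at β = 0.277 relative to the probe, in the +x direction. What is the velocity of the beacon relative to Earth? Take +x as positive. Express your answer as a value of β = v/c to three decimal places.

β = -0.864

Apply u = (u' + v)/(1 + u'v/c²) successively, working outward toward Earth.
Start: velocity of the spacecraft relative to Earth = 0.2260c.
Compose with the probe (u' = -0.949 in the spacecraft frame): u_1 = (-0.949 + 0.226) / (1 + (-0.949)·0.226) = -0.7230/0.7855 = -0.9204.
Compose with the beacon (u' = 0.277 in the probe frame): u_2 = (0.277 + (-0.920)) / (1 + 0.277·(-0.920)) = -0.6434/0.7450 = -0.8636.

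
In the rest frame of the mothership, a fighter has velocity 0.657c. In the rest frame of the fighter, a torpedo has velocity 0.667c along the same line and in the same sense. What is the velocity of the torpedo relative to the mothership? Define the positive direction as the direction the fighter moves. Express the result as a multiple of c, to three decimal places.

With v = 0.657 and u' = 0.667 (in units of c),
u = (u' + v)/(1 + u'v/c²):
u = (0.667 + 0.657) / (1 + 0.667·0.657) = 1.3240/1.4382 = 0.9206

0.921c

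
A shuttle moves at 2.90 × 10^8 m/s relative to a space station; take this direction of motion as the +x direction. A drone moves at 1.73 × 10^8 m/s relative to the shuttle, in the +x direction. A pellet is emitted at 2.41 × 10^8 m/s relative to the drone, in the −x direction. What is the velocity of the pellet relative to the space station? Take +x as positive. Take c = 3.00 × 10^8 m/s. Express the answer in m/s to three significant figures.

Apply u = (u' + v)/(1 + u'v/c²) successively, working outward toward the space station.
(Dividing each given speed by c = 3.00 × 10^8 m/s to work in units of c.)
Start: velocity of the shuttle relative to the space station = 0.9667c.
Compose with the drone (u' = 0.577 in the shuttle frame): u_1 = (0.577 + 0.967) / (1 + 0.577·0.967) = 1.5433/1.5574 = 0.9909.
Compose with the pellet (u' = -0.803 in the drone frame): u_2 = (-0.803 + 0.991) / (1 + (-0.803)·0.991) = 0.1876/0.2039 = 0.9199.
So u = 0.9199 × 3.00 × 10^8 m/s.

+2.76 × 10^8 m/s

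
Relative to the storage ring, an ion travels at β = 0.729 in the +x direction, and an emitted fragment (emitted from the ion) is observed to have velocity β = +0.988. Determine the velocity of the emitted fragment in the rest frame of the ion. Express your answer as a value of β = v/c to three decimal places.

Invert the composition law: u' = (u − v)/(1 − uv/c²).
u' = (0.988 − 0.729) / (1 − (0.988)(0.729)) = 0.2590/0.2797 = 0.9258.

β = +0.926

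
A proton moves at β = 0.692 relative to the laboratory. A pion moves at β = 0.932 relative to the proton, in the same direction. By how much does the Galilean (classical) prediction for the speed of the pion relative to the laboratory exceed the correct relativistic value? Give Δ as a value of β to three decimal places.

Galilean: u_cl = 0.932 + 0.692 = 1.6240.
Relativistic: u_rel = (0.932 + 0.692) / (1 + 0.932·0.692) = 1.6240/1.6449 = 0.9873.
Δ = 1.6240 − 0.9873 = 0.6367.
(The classical prediction exceeds c; the relativistic result does not.)

Δ = 0.637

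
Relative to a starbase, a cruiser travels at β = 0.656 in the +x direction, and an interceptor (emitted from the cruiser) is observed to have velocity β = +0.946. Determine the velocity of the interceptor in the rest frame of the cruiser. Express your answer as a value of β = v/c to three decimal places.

Invert the composition law: u' = (u − v)/(1 − uv/c²).
u' = (0.946 − 0.656) / (1 − (0.946)(0.656)) = 0.2900/0.3794 = 0.7643.

β = +0.764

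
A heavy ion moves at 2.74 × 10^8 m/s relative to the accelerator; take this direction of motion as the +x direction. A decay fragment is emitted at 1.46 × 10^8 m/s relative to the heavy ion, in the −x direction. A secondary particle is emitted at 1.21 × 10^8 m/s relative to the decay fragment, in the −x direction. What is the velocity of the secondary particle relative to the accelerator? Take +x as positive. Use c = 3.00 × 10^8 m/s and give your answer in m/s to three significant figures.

+1.59 × 10^8 m/s

Apply u = (u' + v)/(1 + u'v/c²) successively, working outward toward the accelerator.
(Dividing each given speed by c = 3.00 × 10^8 m/s to work in units of c.)
Start: velocity of the heavy ion relative to the accelerator = 0.9133c.
Compose with the decay fragment (u' = -0.487 in the heavy ion frame): u_1 = (-0.487 + 0.913) / (1 + (-0.487)·0.913) = 0.4267/0.5555 = 0.7681.
Compose with the secondary particle (u' = -0.403 in the decay fragment frame): u_2 = (-0.403 + 0.768) / (1 + (-0.403)·0.768) = 0.3647/0.6902 = 0.5284.
So u = 0.5284 × 3.00 × 10^8 m/s.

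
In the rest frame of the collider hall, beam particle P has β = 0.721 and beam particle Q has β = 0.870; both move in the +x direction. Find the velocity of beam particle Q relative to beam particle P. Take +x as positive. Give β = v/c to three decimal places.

β = +0.400

β_A = 0.721, β_B = 0.870.
Transform to A's frame with the inverse velocity-addition law: u' = (u − v)/(1 − uv/c²), taking u = β_B and v = β_A.
u' = (0.870 − 0.721) / (1 − (0.721)(0.870)) = 0.1490/0.3727 = 0.3998.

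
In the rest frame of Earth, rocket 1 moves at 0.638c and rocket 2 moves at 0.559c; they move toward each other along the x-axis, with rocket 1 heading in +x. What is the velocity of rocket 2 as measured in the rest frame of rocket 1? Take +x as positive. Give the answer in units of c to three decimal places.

β_A = 0.638, β_B = -0.559.
Transform to A's frame with the inverse velocity-addition law: u' = (u − v)/(1 − uv/c²), taking u = β_B and v = β_A.
u' = (-0.559 − 0.638) / (1 − (0.638)(-0.559)) = -1.1970/1.3566 = -0.8823.

-0.882c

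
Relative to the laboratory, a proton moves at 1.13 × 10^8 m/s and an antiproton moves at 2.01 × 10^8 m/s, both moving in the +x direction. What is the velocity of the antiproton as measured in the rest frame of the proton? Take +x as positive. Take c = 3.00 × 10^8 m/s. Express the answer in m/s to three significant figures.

+1.18 × 10^8 m/s

β_A = 0.377, β_B = 0.670 (dividing each by c = 3.00 × 10^8 m/s).
Transform to A's frame with the inverse velocity-addition law: u' = (u − v)/(1 − uv/c²), taking u = β_B and v = β_A.
u' = (0.670 − 0.377) / (1 − (0.377)(0.670)) = 0.2933/0.7476 = 0.3923.
u' = 0.3923 × 3.00 × 10^8 m/s.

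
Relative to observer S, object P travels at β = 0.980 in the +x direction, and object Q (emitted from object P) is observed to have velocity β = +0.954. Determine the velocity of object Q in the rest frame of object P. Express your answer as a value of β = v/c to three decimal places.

Invert the composition law: u' = (u − v)/(1 − uv/c²).
u' = (0.954 − 0.980) / (1 − (0.954)(0.980)) = -0.0260/0.0651 = -0.3995.

β = -0.400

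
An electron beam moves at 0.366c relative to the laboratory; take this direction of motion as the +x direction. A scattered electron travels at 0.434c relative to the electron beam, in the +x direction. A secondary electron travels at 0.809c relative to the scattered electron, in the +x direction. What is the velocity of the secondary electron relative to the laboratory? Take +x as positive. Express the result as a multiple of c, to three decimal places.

0.962c

Apply u = (u' + v)/(1 + u'v/c²) successively, working outward toward the laboratory.
Start: velocity of the electron beam relative to the laboratory = 0.3660c.
Compose with the scattered electron (u' = 0.434 in the electron beam frame): u_1 = (0.434 + 0.366) / (1 + 0.434·0.366) = 0.8000/1.1588 = 0.6903.
Compose with the secondary electron (u' = 0.809 in the scattered electron frame): u_2 = (0.809 + 0.690) / (1 + 0.809·0.690) = 1.4993/1.5585 = 0.9621.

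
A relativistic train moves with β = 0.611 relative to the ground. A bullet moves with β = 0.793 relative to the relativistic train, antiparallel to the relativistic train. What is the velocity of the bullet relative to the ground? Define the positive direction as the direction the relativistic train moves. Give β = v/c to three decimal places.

β = -0.353

With v = 0.611 and u' = -0.793 (in units of c),
u = (u' + v)/(1 + u'v/c²):
u = (-0.793 + 0.611) / (1 + (-0.793)·0.611) = -0.1820/0.5155 = -0.3531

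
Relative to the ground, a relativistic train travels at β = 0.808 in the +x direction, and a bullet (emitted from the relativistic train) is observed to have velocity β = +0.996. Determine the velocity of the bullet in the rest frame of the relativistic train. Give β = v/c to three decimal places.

Invert the composition law: u' = (u − v)/(1 − uv/c²).
u' = (0.996 − 0.808) / (1 − (0.996)(0.808)) = 0.1880/0.1952 = 0.9630.

β = +0.963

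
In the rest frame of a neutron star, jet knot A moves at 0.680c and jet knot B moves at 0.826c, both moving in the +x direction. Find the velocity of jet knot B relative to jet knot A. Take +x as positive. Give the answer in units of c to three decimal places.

β_A = 0.680, β_B = 0.826.
Transform to A's frame with the inverse velocity-addition law: u' = (u − v)/(1 − uv/c²), taking u = β_B and v = β_A.
u' = (0.826 − 0.680) / (1 − (0.680)(0.826)) = 0.1460/0.4383 = 0.3331.

+0.333c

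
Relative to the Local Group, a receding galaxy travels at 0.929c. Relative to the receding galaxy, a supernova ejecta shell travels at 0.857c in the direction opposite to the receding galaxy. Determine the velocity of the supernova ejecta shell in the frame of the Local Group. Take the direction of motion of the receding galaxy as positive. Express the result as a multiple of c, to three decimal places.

With v = 0.929 and u' = -0.857 (in units of c),
u = (u' + v)/(1 + u'v/c²):
u = (-0.857 + 0.929) / (1 + (-0.857)·0.929) = 0.0720/0.2038 = 0.3532
(Galilean addition would give +0.072c.)

+0.353c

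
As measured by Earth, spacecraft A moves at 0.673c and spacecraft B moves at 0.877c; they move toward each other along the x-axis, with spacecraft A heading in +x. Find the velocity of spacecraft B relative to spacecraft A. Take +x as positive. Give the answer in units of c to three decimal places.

-0.975c

β_A = 0.673, β_B = -0.877.
Transform to A's frame with the inverse velocity-addition law: u' = (u − v)/(1 − uv/c²), taking u = β_B and v = β_A.
u' = (-0.877 − 0.673) / (1 − (0.673)(-0.877)) = -1.5500/1.5902 = -0.9747.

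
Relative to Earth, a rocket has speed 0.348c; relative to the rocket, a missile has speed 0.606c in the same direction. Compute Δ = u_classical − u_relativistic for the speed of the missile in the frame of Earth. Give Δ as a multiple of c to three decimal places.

Δ = 0.166c

Galilean: u_cl = 0.606 + 0.348 = 0.9540.
Relativistic: u_rel = (0.606 + 0.348) / (1 + 0.606·0.348) = 0.9540/1.2109 = 0.7879.
Δ = 0.9540 − 0.7879 = 0.1661.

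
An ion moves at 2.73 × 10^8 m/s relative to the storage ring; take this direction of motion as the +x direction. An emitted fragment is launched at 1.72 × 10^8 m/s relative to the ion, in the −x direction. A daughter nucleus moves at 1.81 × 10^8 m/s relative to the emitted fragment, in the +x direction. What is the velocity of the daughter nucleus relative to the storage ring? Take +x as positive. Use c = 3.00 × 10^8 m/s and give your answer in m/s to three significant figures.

+2.75 × 10^8 m/s

Apply u = (u' + v)/(1 + u'v/c²) successively, working outward toward the storage ring.
(Dividing each given speed by c = 3.00 × 10^8 m/s to work in units of c.)
Start: velocity of the ion relative to the storage ring = 0.9100c.
Compose with the emitted fragment (u' = -0.573 in the ion frame): u_1 = (-0.573 + 0.910) / (1 + (-0.573)·0.910) = 0.3367/0.4783 = 0.7039.
Compose with the daughter nucleus (u' = 0.603 in the emitted fragment frame): u_2 = (0.603 + 0.704) / (1 + 0.603·0.704) = 1.3073/1.4247 = 0.9176.
So u = 0.9176 × 3.00 × 10^8 m/s.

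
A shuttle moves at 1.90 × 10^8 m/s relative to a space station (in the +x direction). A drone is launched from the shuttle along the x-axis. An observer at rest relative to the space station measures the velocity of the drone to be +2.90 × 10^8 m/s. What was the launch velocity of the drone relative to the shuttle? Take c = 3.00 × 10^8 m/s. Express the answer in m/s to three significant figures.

+2.58 × 10^8 m/s

v = 0.633c, u = 0.967c.
Invert the composition law: u' = (u − v)/(1 − uv/c²).
u' = (0.967 − 0.633) / (1 − (0.967)(0.633)) = 0.3333/0.3878 = 0.8596.
u' = 0.8596 × 3.00 × 10^8 m/s.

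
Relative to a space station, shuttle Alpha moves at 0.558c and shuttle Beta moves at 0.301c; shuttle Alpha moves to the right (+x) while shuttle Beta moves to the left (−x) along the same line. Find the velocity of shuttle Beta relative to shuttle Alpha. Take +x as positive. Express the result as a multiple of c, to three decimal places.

β_A = 0.558, β_B = -0.301.
Transform to A's frame with the inverse velocity-addition law: u' = (u − v)/(1 − uv/c²), taking u = β_B and v = β_A.
u' = (-0.301 − 0.558) / (1 − (0.558)(-0.301)) = -0.8590/1.1680 = -0.7355.

-0.735c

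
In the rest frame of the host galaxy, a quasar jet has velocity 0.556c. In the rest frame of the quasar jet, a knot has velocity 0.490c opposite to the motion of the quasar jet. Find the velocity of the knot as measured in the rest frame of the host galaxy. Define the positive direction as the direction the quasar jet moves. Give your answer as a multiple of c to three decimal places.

With v = 0.556 and u' = -0.490 (in units of c),
u = (u' + v)/(1 + u'v/c²):
u = (-0.490 + 0.556) / (1 + (-0.490)·0.556) = 0.0660/0.7276 = 0.0907
(Galilean addition would give +0.066c.)

+0.091c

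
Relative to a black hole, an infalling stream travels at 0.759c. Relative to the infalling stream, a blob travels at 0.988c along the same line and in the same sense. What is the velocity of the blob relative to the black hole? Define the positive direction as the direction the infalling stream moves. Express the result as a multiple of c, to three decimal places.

0.998c

With v = 0.759 and u' = 0.988 (in units of c),
u = (u' + v)/(1 + u'v/c²):
u = (0.988 + 0.759) / (1 + 0.988·0.759) = 1.7470/1.7499 = 0.9983
(Galilean addition would give +1.747c, exceeding c.)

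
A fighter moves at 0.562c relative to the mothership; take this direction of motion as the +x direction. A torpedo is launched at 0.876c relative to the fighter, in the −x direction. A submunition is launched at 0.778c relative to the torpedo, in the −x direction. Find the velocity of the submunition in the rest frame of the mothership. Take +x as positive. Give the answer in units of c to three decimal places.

Apply u = (u' + v)/(1 + u'v/c²) successively, working outward toward the mothership.
Start: velocity of the fighter relative to the mothership = 0.5620c.
Compose with the torpedo (u' = -0.876 in the fighter frame): u_1 = (-0.876 + 0.562) / (1 + (-0.876)·0.562) = -0.3140/0.5077 = -0.6185.
Compose with the submunition (u' = -0.778 in the torpedo frame): u_2 = (-0.778 + (-0.618)) / (1 + (-0.778)·(-0.618)) = -1.3965/1.4812 = -0.9428.

-0.943c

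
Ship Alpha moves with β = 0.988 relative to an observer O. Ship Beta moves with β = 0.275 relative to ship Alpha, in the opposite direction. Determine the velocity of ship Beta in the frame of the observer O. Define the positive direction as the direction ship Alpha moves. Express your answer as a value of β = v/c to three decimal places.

With v = 0.988 and u' = -0.275 (in units of c),
u = (u' + v)/(1 + u'v/c²):
u = (-0.275 + 0.988) / (1 + (-0.275)·0.988) = 0.7130/0.7283 = 0.9790
(Galilean addition would give +0.713c.)

β = +0.979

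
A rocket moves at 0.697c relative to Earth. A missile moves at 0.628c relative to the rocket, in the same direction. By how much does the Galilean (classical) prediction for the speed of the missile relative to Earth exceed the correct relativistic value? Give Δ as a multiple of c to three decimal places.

Δ = 0.403c

Galilean: u_cl = 0.628 + 0.697 = 1.3250.
Relativistic: u_rel = (0.628 + 0.697) / (1 + 0.628·0.697) = 1.3250/1.4377 = 0.9216.
Δ = 1.3250 − 0.9216 = 0.4034.
(The classical prediction exceeds c; the relativistic result does not.)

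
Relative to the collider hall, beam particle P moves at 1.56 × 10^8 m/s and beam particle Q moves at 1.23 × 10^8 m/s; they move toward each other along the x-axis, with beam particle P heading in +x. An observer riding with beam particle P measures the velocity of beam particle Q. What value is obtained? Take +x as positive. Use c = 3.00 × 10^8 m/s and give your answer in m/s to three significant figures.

-2.30 × 10^8 m/s

β_A = 0.520, β_B = -0.410 (dividing each by c = 3.00 × 10^8 m/s).
Transform to A's frame with the inverse velocity-addition law: u' = (u − v)/(1 − uv/c²), taking u = β_B and v = β_A.
u' = (-0.410 − 0.520) / (1 − (0.520)(-0.410)) = -0.9300/1.2132 = -0.7666.
u' = -0.7666 × 3.00 × 10^8 m/s.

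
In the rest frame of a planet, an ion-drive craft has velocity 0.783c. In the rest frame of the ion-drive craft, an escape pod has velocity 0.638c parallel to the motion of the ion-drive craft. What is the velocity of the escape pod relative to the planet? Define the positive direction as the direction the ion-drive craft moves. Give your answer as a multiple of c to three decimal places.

0.948c

With v = 0.783 and u' = 0.638 (in units of c),
u = (u' + v)/(1 + u'v/c²):
u = (0.638 + 0.783) / (1 + 0.638·0.783) = 1.4210/1.4996 = 0.9476
(Galilean addition would give +1.421c, exceeding c.)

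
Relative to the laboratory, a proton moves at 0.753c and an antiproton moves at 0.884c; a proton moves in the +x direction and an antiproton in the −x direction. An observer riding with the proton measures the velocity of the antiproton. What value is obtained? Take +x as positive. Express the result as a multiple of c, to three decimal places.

-0.983c

β_A = 0.753, β_B = -0.884.
Transform to A's frame with the inverse velocity-addition law: u' = (u − v)/(1 − uv/c²), taking u = β_B and v = β_A.
u' = (-0.884 − 0.753) / (1 − (0.753)(-0.884)) = -1.6370/1.6657 = -0.9828.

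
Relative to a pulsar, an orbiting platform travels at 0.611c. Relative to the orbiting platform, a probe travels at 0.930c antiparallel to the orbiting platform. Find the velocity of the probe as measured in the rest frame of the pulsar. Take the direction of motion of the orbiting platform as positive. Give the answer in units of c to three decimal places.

-0.739c

With v = 0.611 and u' = -0.930 (in units of c),
u = (u' + v)/(1 + u'v/c²):
u = (-0.930 + 0.611) / (1 + (-0.930)·0.611) = -0.3190/0.4318 = -0.7388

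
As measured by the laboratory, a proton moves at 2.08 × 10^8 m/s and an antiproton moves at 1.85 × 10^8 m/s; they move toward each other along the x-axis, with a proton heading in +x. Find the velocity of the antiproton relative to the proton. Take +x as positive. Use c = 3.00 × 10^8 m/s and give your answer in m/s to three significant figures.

β_A = 0.693, β_B = -0.617 (dividing each by c = 3.00 × 10^8 m/s).
Transform to A's frame with the inverse velocity-addition law: u' = (u − v)/(1 − uv/c²), taking u = β_B and v = β_A.
u' = (-0.617 − 0.693) / (1 − (0.693)(-0.617)) = -1.3100/1.4276 = -0.9177.
u' = -0.9177 × 3.00 × 10^8 m/s.

-2.75 × 10^8 m/s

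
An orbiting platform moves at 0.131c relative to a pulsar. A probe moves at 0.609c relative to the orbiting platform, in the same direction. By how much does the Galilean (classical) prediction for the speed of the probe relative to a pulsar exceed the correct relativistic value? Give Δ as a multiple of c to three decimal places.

Δ = 0.055c

Galilean: u_cl = 0.609 + 0.131 = 0.7400.
Relativistic: u_rel = (0.609 + 0.131) / (1 + 0.609·0.131) = 0.7400/1.0798 = 0.6853.
Δ = 0.7400 − 0.6853 = 0.0547.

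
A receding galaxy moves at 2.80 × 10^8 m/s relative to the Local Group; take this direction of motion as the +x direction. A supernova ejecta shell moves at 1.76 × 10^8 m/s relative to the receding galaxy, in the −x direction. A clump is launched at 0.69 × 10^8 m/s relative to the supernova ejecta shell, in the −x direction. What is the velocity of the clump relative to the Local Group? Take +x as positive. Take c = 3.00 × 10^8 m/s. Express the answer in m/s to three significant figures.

+1.95 × 10^8 m/s

Apply u = (u' + v)/(1 + u'v/c²) successively, working outward toward the Local Group.
(Dividing each given speed by c = 3.00 × 10^8 m/s to work in units of c.)
Start: velocity of the receding galaxy relative to the Local Group = 0.9333c.
Compose with the supernova ejecta shell (u' = -0.587 in the receding galaxy frame): u_1 = (-0.587 + 0.933) / (1 + (-0.587)·0.933) = 0.3467/0.4524 = 0.7662.
Compose with the clump (u' = -0.230 in the supernova ejecta shell frame): u_2 = (-0.230 + 0.766) / (1 + (-0.230)·0.766) = 0.5362/0.8238 = 0.6509.
So u = 0.6509 × 3.00 × 10^8 m/s.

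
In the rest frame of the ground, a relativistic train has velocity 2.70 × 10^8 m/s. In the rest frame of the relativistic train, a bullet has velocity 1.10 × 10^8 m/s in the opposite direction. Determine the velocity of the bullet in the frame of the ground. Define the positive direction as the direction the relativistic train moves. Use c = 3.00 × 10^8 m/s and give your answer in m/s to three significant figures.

In units of c (dividing by 3.00 × 10^8 m/s): v = 0.900, u' = -0.367.
u = (u' + v)/(1 + u'v/c²):
u = (-0.367 + 0.900) / (1 + (-0.367)·0.900) = 0.5333/0.6700 = 0.7960
(Galilean addition would give +0.533c.)
Converting back: u = 0.7960 × 3.00 × 10^8 m/s.

+2.39 × 10^8 m/s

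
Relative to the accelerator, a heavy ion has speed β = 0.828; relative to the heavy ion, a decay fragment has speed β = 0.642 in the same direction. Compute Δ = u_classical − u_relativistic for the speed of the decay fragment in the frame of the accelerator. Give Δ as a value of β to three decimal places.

Galilean: u_cl = 0.642 + 0.828 = 1.4700.
Relativistic: u_rel = (0.642 + 0.828) / (1 + 0.642·0.828) = 1.4700/1.5316 = 0.9598.
Δ = 1.4700 − 0.9598 = 0.5102.
(The classical prediction exceeds c; the relativistic result does not.)

Δ = 0.510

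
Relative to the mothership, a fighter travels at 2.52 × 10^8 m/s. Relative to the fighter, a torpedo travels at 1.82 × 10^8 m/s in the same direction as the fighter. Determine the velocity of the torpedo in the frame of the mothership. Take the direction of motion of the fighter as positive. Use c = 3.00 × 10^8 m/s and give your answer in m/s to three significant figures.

In units of c (dividing by 3.00 × 10^8 m/s): v = 0.840, u' = 0.607.
u = (u' + v)/(1 + u'v/c²):
u = (0.607 + 0.840) / (1 + 0.607·0.840) = 1.4467/1.5096 = 0.9583
(Galilean addition would give +1.447c, exceeding c.)
Converting back: u = 0.9583 × 3.00 × 10^8 m/s.

2.87 × 10^8 m/s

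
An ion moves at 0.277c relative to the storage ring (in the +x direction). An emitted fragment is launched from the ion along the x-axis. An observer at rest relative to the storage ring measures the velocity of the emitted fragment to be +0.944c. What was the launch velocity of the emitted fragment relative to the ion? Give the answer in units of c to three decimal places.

Invert the composition law: u' = (u − v)/(1 − uv/c²).
u' = (0.944 − 0.277) / (1 − (0.944)(0.277)) = 0.6670/0.7385 = 0.9032.

+0.903c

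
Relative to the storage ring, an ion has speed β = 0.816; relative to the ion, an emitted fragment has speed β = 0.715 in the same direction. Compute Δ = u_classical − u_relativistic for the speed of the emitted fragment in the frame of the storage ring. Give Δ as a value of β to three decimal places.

Galilean: u_cl = 0.715 + 0.816 = 1.5310.
Relativistic: u_rel = (0.715 + 0.816) / (1 + 0.715·0.816) = 1.5310/1.5834 = 0.9669.
Δ = 1.5310 − 0.9669 = 0.5641.
(The classical prediction exceeds c; the relativistic result does not.)

Δ = 0.564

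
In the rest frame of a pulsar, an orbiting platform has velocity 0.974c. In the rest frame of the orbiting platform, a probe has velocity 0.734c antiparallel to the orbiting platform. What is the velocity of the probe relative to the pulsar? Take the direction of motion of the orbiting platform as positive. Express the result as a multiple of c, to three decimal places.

+0.842c

With v = 0.974 and u' = -0.734 (in units of c),
u = (u' + v)/(1 + u'v/c²):
u = (-0.734 + 0.974) / (1 + (-0.734)·0.974) = 0.2400/0.2851 = 0.8419
(Galilean addition would give +0.240c.)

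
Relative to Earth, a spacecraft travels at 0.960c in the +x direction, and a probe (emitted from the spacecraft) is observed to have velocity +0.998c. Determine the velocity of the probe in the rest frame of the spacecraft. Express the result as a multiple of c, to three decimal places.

+0.906c

Invert the composition law: u' = (u − v)/(1 − uv/c²).
u' = (0.998 − 0.960) / (1 − (0.998)(0.960)) = 0.0380/0.0419 = 0.9065.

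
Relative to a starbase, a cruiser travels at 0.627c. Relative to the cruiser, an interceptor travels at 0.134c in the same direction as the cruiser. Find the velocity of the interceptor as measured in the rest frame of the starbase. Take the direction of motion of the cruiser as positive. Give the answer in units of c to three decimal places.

With v = 0.627 and u' = 0.134 (in units of c),
u = (u' + v)/(1 + u'v/c²):
u = (0.134 + 0.627) / (1 + 0.134·0.627) = 0.7610/1.0840 = 0.7020

0.702c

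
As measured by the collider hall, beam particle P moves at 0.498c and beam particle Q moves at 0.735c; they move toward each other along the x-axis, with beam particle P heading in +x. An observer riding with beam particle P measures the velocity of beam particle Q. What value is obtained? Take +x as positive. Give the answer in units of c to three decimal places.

-0.903c

β_A = 0.498, β_B = -0.735.
Transform to A's frame with the inverse velocity-addition law: u' = (u − v)/(1 − uv/c²), taking u = β_B and v = β_A.
u' = (-0.735 − 0.498) / (1 − (0.498)(-0.735)) = -1.2330/1.3660 = -0.9026.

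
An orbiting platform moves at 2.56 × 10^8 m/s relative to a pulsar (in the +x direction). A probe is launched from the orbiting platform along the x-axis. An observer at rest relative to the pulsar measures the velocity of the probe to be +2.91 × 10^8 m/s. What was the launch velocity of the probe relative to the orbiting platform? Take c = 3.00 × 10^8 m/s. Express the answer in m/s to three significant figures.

+2.03 × 10^8 m/s

v = 0.853c, u = 0.970c.
Invert the composition law: u' = (u − v)/(1 − uv/c²).
u' = (0.970 − 0.853) / (1 − (0.970)(0.853)) = 0.1167/0.1723 = 0.6772.
u' = 0.6772 × 3.00 × 10^8 m/s.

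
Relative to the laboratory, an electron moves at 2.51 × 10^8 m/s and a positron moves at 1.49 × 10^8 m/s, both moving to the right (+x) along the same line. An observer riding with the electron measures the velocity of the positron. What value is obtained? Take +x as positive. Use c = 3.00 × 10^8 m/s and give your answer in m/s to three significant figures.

-1.75 × 10^8 m/s

β_A = 0.837, β_B = 0.497 (dividing each by c = 3.00 × 10^8 m/s).
Transform to A's frame with the inverse velocity-addition law: u' = (u − v)/(1 − uv/c²), taking u = β_B and v = β_A.
u' = (0.497 − 0.837) / (1 − (0.837)(0.497)) = -0.3400/0.5845 = -0.5817.
u' = -0.5817 × 3.00 × 10^8 m/s.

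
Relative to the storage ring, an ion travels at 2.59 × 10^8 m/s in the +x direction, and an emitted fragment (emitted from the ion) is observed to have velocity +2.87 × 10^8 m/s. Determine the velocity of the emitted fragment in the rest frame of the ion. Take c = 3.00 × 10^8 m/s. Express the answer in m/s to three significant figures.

v = 0.863c, u = 0.957c.
Invert the composition law: u' = (u − v)/(1 − uv/c²).
u' = (0.957 − 0.863) / (1 − (0.957)(0.863)) = 0.0933/0.1741 = 0.5362.
u' = 0.5362 × 3.00 × 10^8 m/s.

+1.61 × 10^8 m/s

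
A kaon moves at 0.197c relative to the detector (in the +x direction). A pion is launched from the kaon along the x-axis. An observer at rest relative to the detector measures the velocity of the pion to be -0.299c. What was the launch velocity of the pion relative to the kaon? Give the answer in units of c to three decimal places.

-0.468c

Invert the composition law: u' = (u − v)/(1 − uv/c²).
u' = (-0.299 − 0.197) / (1 − (-0.299)(0.197)) = -0.4960/1.0589 = -0.4684.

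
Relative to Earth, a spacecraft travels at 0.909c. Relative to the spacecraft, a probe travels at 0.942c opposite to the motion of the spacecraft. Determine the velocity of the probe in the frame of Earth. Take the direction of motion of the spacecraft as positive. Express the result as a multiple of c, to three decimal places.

With v = 0.909 and u' = -0.942 (in units of c),
u = (u' + v)/(1 + u'v/c²):
u = (-0.942 + 0.909) / (1 + (-0.942)·0.909) = -0.0330/0.1437 = -0.2296
(Galilean addition would give -0.033c.)

-0.230c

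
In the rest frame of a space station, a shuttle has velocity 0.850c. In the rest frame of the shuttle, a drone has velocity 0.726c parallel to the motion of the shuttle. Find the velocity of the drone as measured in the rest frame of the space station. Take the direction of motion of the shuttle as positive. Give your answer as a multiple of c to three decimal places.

0.975c

With v = 0.850 and u' = 0.726 (in units of c),
u = (u' + v)/(1 + u'v/c²):
u = (0.726 + 0.850) / (1 + 0.726·0.850) = 1.5760/1.6171 = 0.9746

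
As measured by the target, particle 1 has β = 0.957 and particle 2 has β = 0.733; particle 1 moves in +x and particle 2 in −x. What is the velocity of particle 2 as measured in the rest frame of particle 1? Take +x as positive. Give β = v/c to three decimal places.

β_A = 0.957, β_B = -0.733.
Transform to A's frame with the inverse velocity-addition law: u' = (u − v)/(1 − uv/c²), taking u = β_B and v = β_A.
u' = (-0.733 − 0.957) / (1 − (0.957)(-0.733)) = -1.6900/1.7015 = -0.9933.

β = -0.993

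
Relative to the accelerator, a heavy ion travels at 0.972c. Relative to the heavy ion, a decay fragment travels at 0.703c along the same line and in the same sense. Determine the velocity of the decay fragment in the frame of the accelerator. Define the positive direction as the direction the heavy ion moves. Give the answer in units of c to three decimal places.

0.995c

With v = 0.972 and u' = 0.703 (in units of c),
u = (u' + v)/(1 + u'v/c²):
u = (0.703 + 0.972) / (1 + 0.703·0.972) = 1.6750/1.6833 = 0.9951
(Galilean addition would give +1.675c, exceeding c.)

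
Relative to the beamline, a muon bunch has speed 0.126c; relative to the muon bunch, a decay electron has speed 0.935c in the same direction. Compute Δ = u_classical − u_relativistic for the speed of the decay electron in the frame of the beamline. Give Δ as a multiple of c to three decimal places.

Δ = 0.112c

Galilean: u_cl = 0.935 + 0.126 = 1.0610.
Relativistic: u_rel = (0.935 + 0.126) / (1 + 0.935·0.126) = 1.0610/1.1178 = 0.9492.
Δ = 1.0610 − 0.9492 = 0.1118.
(The classical prediction exceeds c; the relativistic result does not.)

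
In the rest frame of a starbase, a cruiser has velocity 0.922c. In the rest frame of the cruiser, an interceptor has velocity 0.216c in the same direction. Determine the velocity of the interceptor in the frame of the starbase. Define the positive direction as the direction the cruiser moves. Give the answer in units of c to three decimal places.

0.949c

With v = 0.922 and u' = 0.216 (in units of c),
u = (u' + v)/(1 + u'v/c²):
u = (0.216 + 0.922) / (1 + 0.216·0.922) = 1.1380/1.1992 = 0.9490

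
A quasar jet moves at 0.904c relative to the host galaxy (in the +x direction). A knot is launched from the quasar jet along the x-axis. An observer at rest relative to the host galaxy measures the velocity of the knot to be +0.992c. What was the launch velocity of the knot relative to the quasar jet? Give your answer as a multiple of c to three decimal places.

Invert the composition law: u' = (u − v)/(1 − uv/c²).
u' = (0.992 − 0.904) / (1 − (0.992)(0.904)) = 0.0880/0.1032 = 0.8524.

+0.852c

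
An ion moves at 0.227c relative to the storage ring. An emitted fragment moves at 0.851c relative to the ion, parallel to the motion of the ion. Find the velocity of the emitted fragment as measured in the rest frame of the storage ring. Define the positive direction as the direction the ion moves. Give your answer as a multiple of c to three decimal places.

0.903c

With v = 0.227 and u' = 0.851 (in units of c),
u = (u' + v)/(1 + u'v/c²):
u = (0.851 + 0.227) / (1 + 0.851·0.227) = 1.0780/1.1932 = 0.9035
(Galilean addition would give +1.078c, exceeding c.)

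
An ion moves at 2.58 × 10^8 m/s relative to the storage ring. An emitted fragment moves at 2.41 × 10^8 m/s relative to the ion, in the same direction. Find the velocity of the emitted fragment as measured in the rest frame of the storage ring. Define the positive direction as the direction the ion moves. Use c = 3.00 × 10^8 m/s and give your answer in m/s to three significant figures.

In units of c (dividing by 3.00 × 10^8 m/s): v = 0.860, u' = 0.803.
u = (u' + v)/(1 + u'v/c²):
u = (0.803 + 0.860) / (1 + 0.803·0.860) = 1.6633/1.6909 = 0.9837
Converting back: u = 0.9837 × 3.00 × 10^8 m/s.

2.95 × 10^8 m/s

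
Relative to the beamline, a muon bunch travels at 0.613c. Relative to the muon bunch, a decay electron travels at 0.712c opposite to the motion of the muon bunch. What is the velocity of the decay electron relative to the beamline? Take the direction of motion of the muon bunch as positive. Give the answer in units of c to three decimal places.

With v = 0.613 and u' = -0.712 (in units of c),
u = (u' + v)/(1 + u'v/c²):
u = (-0.712 + 0.613) / (1 + (-0.712)·0.613) = -0.0990/0.5635 = -0.1757

-0.176c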